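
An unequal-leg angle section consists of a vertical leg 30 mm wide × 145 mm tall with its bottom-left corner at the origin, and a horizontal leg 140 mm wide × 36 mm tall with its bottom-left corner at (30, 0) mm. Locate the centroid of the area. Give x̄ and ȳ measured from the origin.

vertical leg: A = 30 × 145 = 4350.00, centroid at (15.00, 72.50).
horizontal leg: A = 140 × 36 = 5040.00, centroid at (100.00, 18.00).
ΣA = 9390.00 mm²
ΣAx̄ = (4350.00)(15.00) + (5040.00)(100.00) = 569250.00 mm³
ΣAȳ = (4350.00)(72.50) + (5040.00)(18.00) = 406095.00 mm³
x̄ = 569250.00 / 9390.00 = 60.62 mm
ȳ = 406095.00 / 9390.00 = 43.25 mm

x̄ = 60.62 mm, ȳ = 43.25 mm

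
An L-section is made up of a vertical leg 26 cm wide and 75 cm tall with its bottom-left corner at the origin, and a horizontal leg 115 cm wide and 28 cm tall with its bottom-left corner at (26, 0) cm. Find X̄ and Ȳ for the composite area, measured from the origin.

Part | A | x̄ᵢ | ȳᵢ | A·x̄ᵢ | A·ȳᵢ
vertical leg | 1950.00 | 13.00 | 37.50 | 25350.00 | 73125.00
horizontal leg | 3220.00 | 83.50 | 14.00 | 268870.00 | 45080.00
Σ | 5170.00 |  |  | 294220.00 | 118205.00
X̄ = 294220.00 / 5170.00 = 56.91 cm
Ȳ = 118205.00 / 5170.00 = 22.86 cm

X̄ = 56.91 cm, Ȳ = 22.86 cm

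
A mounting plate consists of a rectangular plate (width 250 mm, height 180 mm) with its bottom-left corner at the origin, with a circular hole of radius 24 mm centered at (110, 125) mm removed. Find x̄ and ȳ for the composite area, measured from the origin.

plate: A = 250 × 180 = 45000.00, centroid at (125.00, 90.00).
hole: A = −π·24² = -1809.56, centroid at (110.00, 125.00).
ΣA = 43190.44 mm²
ΣAx̄ = (45000.00)(125.00) + (-1809.56)(110.00) = 5425948.69 mm³
ΣAȳ = (45000.00)(90.00) + (-1809.56)(125.00) = 3823805.33 mm³
x̄ = 5425948.69 / 43190.44 = 125.63 mm
ȳ = 3823805.33 / 43190.44 = 88.53 mm

x̄ = 125.63 mm, ȳ = 88.53 mm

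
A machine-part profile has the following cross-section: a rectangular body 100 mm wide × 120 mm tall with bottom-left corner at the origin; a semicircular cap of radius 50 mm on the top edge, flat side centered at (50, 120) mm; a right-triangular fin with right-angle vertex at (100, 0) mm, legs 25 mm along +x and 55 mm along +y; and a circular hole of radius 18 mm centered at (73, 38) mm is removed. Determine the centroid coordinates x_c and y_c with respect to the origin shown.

x_c = 51.07 mm, y_c = 80.05 mm

Part | A | x̄ᵢ | ȳᵢ | A·x̄ᵢ | A·ȳᵢ
rectangular body | 12000.00 | 50.00 | 60.00 | 600000.00 | 720000.00
semicircular top | 3926.99 | 50.00 | 141.22 | 196349.54 | 554572.23
triangular fin | 687.50 | 108.33 | 18.33 | 74479.17 | 12604.17
hole | -1017.88 | 73.00 | 38.00 | -74304.95 | -38679.29
Σ | 15596.61 |  |  | 796523.76 | 1248497.11
x_c = 796523.76 / 15596.61 = 51.07 mm
y_c = 1248497.11 / 15596.61 = 80.05 mm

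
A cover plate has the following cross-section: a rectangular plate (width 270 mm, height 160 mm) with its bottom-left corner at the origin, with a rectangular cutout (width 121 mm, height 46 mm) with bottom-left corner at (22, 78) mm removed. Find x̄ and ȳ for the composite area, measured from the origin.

x̄ = 142.76 mm, ȳ = 76.89 mm

Part | A | x̄ᵢ | ȳᵢ | A·x̄ᵢ | A·ȳᵢ
plate | 43200.00 | 135.00 | 80.00 | 5832000.00 | 3456000.00
hole | -5566.00 | 82.50 | 101.00 | -459195.00 | -562166.00
Σ | 37634.00 |  |  | 5372805.00 | 2893834.00
x̄ = 5372805.00 / 37634.00 = 142.76 mm
ȳ = 2893834.00 / 37634.00 = 76.89 mm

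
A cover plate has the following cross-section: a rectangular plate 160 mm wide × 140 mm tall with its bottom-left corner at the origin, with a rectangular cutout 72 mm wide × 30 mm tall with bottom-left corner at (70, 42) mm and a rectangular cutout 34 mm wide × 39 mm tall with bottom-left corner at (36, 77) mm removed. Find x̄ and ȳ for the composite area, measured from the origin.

Part | A | x̄ᵢ | ȳᵢ | A·x̄ᵢ | A·ȳᵢ
plate | 22400.00 | 80.00 | 70.00 | 1792000.00 | 1568000.00
hole 1 | -2160.00 | 106.00 | 57.00 | -228960.00 | -123120.00
hole 2 | -1326.00 | 53.00 | 96.50 | -70278.00 | -127959.00
Σ | 18914.00 |  |  | 1492762.00 | 1316921.00
x̄ = 1492762.00 / 18914.00 = 78.92 mm
ȳ = 1316921.00 / 18914.00 = 69.63 mm

x̄ = 78.92 mm, ȳ = 69.63 mm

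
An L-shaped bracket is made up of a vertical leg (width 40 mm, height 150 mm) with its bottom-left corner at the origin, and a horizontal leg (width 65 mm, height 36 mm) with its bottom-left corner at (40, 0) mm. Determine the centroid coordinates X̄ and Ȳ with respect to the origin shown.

vertical leg: A = 40 × 150 = 6000.00, centroid at (20.00, 75.00).
horizontal leg: A = 65 × 36 = 2340.00, centroid at (72.50, 18.00).
ΣA = 8340.00 mm², ΣAX̄ = 289650.00 mm³, ΣAȲ = 492120.00 mm³.
X̄ = 289650.00/8340.00 = 34.73 mm; Ȳ = 492120.00/8340.00 = 59.01 mm.

X̄ = 34.73 mm, Ȳ = 59.01 mm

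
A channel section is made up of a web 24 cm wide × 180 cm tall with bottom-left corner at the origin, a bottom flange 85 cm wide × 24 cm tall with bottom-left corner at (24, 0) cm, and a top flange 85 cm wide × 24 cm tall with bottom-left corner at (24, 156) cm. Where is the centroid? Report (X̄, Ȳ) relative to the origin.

X̄ = 38.47 cm, Ȳ = 90.00 cm

Part | A | x̄ᵢ | ȳᵢ | A·x̄ᵢ | A·ȳᵢ
web | 4320.00 | 12.00 | 90.00 | 51840.00 | 388800.00
bottom flange | 2040.00 | 66.50 | 12.00 | 135660.00 | 24480.00
top flange | 2040.00 | 66.50 | 168.00 | 135660.00 | 342720.00
Σ | 8400.00 |  |  | 323160.00 | 756000.00
X̄ = 323160.00 / 8400.00 = 38.47 cm
Ȳ = 756000.00 / 8400.00 = 90.00 cm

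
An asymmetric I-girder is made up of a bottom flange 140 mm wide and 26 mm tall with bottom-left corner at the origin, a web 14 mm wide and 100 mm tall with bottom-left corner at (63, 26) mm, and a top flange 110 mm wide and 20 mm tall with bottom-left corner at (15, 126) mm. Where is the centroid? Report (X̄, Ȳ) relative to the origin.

X̄ = 70.00 mm, Ȳ = 62.56 mm

Part | A | x̄ᵢ | ȳᵢ | A·x̄ᵢ | A·ȳᵢ
bottom flange | 3640.00 | 70.00 | 13.00 | 254800.00 | 47320.00
web | 1400.00 | 70.00 | 76.00 | 98000.00 | 106400.00
top flange | 2200.00 | 70.00 | 136.00 | 154000.00 | 299200.00
Σ | 7240.00 |  |  | 506800.00 | 452920.00
X̄ = 506800.00 / 7240.00 = 70.00 mm
Ȳ = 452920.00 / 7240.00 = 62.56 mm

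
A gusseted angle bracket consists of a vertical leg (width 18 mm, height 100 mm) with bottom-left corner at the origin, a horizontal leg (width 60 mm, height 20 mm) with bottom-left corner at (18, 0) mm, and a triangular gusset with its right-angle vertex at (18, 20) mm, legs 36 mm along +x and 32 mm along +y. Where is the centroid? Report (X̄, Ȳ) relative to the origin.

vertical leg: A = 18 × 100 = 1800.00, centroid at (9.00, 50.00).
horizontal leg: A = 60 × 20 = 1200.00, centroid at (48.00, 10.00).
gusset: A = ½·36·32 = 576.00, centroid at (30.00, 30.67).
ΣA = 3576.00 mm², ΣAX̄ = 91080.00 mm³, ΣAȲ = 119664.00 mm³.
X̄ = 91080.00/3576.00 = 25.47 mm; Ȳ = 119664.00/3576.00 = 33.46 mm.

X̄ = 25.47 mm, Ȳ = 33.46 mm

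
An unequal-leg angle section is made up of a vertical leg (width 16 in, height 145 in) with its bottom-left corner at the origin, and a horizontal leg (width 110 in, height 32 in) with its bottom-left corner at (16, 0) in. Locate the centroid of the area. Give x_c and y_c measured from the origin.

vertical leg: A = 16 × 145 = 2320.00, centroid at (8.00, 72.50).
horizontal leg: A = 110 × 32 = 3520.00, centroid at (71.00, 16.00).
ΣA = 5840.00 in²
ΣAx_c = (2320.00)(8.00) + (3520.00)(71.00) = 268480.00 in³
ΣAy_c = (2320.00)(72.50) + (3520.00)(16.00) = 224520.00 in³
x_c = 268480.00 / 5840.00 = 45.97 in
y_c = 224520.00 / 5840.00 = 38.45 in

x_c = 45.97 in, y_c = 38.45 in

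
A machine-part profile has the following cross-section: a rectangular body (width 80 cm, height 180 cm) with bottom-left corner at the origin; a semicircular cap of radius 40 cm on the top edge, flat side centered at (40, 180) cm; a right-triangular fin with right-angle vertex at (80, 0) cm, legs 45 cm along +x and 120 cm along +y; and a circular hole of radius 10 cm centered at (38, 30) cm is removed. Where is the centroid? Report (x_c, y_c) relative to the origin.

x_c = 47.73 cm, y_c = 97.91 cm

rectangular body: A = 80 × 180 = 14400.00, centroid at (40.00, 90.00).
semicircular top: A = ½π·40² = 2513.27, centroid at (40.00, 196.98).
triangular fin: A = ½·45·120 = 2700.00, centroid at (95.00, 40.00).
hole: A = −π·10² = -314.16, centroid at (38.00, 30.00).
ΣA = 19299.11 cm², ΣAx_c = 921092.91 cm³, ΣAy_c = 1889631.23 cm³.
x_c = 921092.91/19299.11 = 47.73 cm; y_c = 1889631.23/19299.11 = 97.91 cm.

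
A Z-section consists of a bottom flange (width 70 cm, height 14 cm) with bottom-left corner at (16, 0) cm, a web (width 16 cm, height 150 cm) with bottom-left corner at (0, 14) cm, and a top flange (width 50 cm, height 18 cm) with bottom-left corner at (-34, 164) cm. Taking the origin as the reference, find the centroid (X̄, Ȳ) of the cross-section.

X̄ = 14.27 cm, Ȳ = 87.89 cm

bottom flange: A = 70 × 14 = 980.00, centroid at (51.00, 7.00).
web: A = 16 × 150 = 2400.00, centroid at (8.00, 89.00).
top flange: A = 50 × 18 = 900.00, centroid at (-9.00, 173.00).
ΣA = 4280.00 cm², ΣAX̄ = 61080.00 cm³, ΣAȲ = 376160.00 cm³.
X̄ = 61080.00/4280.00 = 14.27 cm; Ȳ = 376160.00/4280.00 = 87.89 cm.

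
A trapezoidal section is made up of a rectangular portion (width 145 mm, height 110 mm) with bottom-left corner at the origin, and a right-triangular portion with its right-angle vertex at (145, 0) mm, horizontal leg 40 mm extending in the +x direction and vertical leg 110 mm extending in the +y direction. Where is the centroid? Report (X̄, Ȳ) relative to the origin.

X̄ = 82.90 mm, Ȳ = 52.78 mm

Part | A | x̄ᵢ | ȳᵢ | A·x̄ᵢ | A·ȳᵢ
rectangular portion | 15950.00 | 72.50 | 55.00 | 1156375.00 | 877250.00
triangular portion | 2200.00 | 158.33 | 36.67 | 348333.33 | 80666.67
Σ | 18150.00 |  |  | 1504708.33 | 957916.67
X̄ = 1504708.33 / 18150.00 = 82.90 mm
Ȳ = 957916.67 / 18150.00 = 52.78 mm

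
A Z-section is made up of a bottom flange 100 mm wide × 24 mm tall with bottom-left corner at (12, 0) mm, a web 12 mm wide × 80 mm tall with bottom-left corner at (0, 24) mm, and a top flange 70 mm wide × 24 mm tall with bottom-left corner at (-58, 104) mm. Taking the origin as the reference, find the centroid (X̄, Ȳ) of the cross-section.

Part | A | x̄ᵢ | ȳᵢ | A·x̄ᵢ | A·ȳᵢ
bottom flange | 2400.00 | 62.00 | 12.00 | 148800.00 | 28800.00
web | 960.00 | 6.00 | 64.00 | 5760.00 | 61440.00
top flange | 1680.00 | -23.00 | 116.00 | -38640.00 | 194880.00
Σ | 5040.00 |  |  | 115920.00 | 285120.00
X̄ = 115920.00 / 5040.00 = 23.00 mm
Ȳ = 285120.00 / 5040.00 = 56.57 mm

X̄ = 23.00 mm, Ȳ = 56.57 mm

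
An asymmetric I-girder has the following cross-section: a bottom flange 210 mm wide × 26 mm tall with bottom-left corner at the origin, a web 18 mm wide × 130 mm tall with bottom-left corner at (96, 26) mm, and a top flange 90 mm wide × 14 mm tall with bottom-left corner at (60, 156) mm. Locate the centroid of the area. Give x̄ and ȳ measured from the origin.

x̄ = 105.00 mm, ȳ = 54.01 mm

bottom flange: A = 210 × 26 = 5460.00, centroid at (105.00, 13.00).
web: A = 18 × 130 = 2340.00, centroid at (105.00, 91.00).
top flange: A = 90 × 14 = 1260.00, centroid at (105.00, 163.00).
ΣA = 9060.00 mm², ΣAx̄ = 951300.00 mm³, ΣAȳ = 489300.00 mm³.
x̄ = 951300.00/9060.00 = 105.00 mm; ȳ = 489300.00/9060.00 = 54.01 mm.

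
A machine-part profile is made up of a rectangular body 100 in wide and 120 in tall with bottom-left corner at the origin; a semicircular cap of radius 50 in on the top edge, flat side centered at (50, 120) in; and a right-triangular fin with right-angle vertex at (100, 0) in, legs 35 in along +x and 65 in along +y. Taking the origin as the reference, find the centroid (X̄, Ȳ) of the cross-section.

X̄ = 54.11 in, Ȳ = 76.14 in

rectangular body: A = 100 × 120 = 12000.00, centroid at (50.00, 60.00).
semicircular top: A = ½π·50² = 3926.99, centroid at (50.00, 141.22).
triangular fin: A = ½·35·65 = 1137.50, centroid at (111.67, 21.67).
ΣA = 17064.49 in², ΣAX̄ = 923370.37 in³, ΣAȲ = 1299218.06 in³.
X̄ = 923370.37/17064.49 = 54.11 in; Ȳ = 1299218.06/17064.49 = 76.14 in.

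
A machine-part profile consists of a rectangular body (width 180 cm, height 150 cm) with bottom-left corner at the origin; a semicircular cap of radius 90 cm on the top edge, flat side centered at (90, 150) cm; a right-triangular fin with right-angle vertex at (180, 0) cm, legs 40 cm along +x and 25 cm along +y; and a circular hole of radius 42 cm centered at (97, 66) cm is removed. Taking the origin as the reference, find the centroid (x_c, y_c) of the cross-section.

Part | A | x̄ᵢ | ȳᵢ | A·x̄ᵢ | A·ȳᵢ
rectangular body | 27000.00 | 90.00 | 75.00 | 2430000.00 | 2025000.00
semicircular top | 12723.45 | 90.00 | 188.20 | 1145110.52 | 2394517.54
triangular fin | 500.00 | 193.33 | 8.33 | 96666.67 | 4166.67
hole | -5541.77 | 97.00 | 66.00 | -537551.64 | -365756.78
Σ | 34681.68 |  |  | 3134225.55 | 4057927.42
x_c = 3134225.55 / 34681.68 = 90.37 cm
y_c = 4057927.42 / 34681.68 = 117.00 cm

x_c = 90.37 cm, y_c = 117.00 cm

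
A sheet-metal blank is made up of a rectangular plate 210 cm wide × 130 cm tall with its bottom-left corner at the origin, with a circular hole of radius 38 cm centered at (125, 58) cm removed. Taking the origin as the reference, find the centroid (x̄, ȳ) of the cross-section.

x̄ = 101.01 cm, ȳ = 66.40 cm

plate: A = 210 × 130 = 27300.00, centroid at (105.00, 65.00).
hole: A = −π·38² = -4536.46, centroid at (125.00, 58.00).
ΣA = 22763.54 cm²
ΣAx̄ = (27300.00)(105.00) + (-4536.46)(125.00) = 2299442.53 cm³
ΣAȳ = (27300.00)(65.00) + (-4536.46)(58.00) = 1511385.33 cm³
x̄ = 2299442.53 / 22763.54 = 101.01 cm
ȳ = 1511385.33 / 22763.54 = 66.40 cm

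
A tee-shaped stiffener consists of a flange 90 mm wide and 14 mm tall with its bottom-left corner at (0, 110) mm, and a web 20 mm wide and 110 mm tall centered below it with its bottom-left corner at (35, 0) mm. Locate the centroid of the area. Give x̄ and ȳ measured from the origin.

x̄ = 45.00 mm, ȳ = 77.58 mm

web: A = 20 × 110 = 2200.00, centroid at (45.00, 55.00).
flange: A = 90 × 14 = 1260.00, centroid at (45.00, 117.00).
ΣA = 3460.00 mm², ΣAx̄ = 155700.00 mm³, ΣAȳ = 268420.00 mm³.
x̄ = 155700.00/3460.00 = 45.00 mm; ȳ = 268420.00/3460.00 = 77.58 mm.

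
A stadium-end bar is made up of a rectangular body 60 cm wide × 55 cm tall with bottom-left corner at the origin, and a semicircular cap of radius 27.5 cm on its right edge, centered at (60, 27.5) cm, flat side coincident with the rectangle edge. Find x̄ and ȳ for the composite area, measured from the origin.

x̄ = 41.03 cm, ȳ = 27.50 cm

rectangular body: A = 60 × 55 = 3300.00, centroid at (30.00, 27.50).
semicircular end: A = ½π·27.5² = 1187.91, centroid at (71.67, 27.50).
ΣA = 4487.91 cm², ΣAx̄ = 184139.47 cm³, ΣAȳ = 123417.65 cm³.
x̄ = 184139.47/4487.91 = 41.03 cm; ȳ = 123417.65/4487.91 = 27.50 cm.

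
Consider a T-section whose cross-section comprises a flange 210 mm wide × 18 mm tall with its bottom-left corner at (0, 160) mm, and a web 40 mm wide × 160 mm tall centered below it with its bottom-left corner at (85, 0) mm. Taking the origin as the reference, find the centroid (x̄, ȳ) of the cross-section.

web: A = 40 × 160 = 6400.00, centroid at (105.00, 80.00).
flange: A = 210 × 18 = 3780.00, centroid at (105.00, 169.00).
ΣA = 10180.00 mm², ΣAx̄ = 1068900.00 mm³, ΣAȳ = 1150820.00 mm³.
x̄ = 1068900.00/10180.00 = 105.00 mm; ȳ = 1150820.00/10180.00 = 113.05 mm.

x̄ = 105.00 mm, ȳ = 113.05 mm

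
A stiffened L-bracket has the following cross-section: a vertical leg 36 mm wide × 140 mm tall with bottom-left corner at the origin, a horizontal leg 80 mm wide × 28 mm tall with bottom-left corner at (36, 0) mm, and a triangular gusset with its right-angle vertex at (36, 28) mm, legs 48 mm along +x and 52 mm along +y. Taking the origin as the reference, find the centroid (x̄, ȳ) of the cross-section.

Part | A | x̄ᵢ | ȳᵢ | A·x̄ᵢ | A·ȳᵢ
vertical leg | 5040.00 | 18.00 | 70.00 | 90720.00 | 352800.00
horizontal leg | 2240.00 | 76.00 | 14.00 | 170240.00 | 31360.00
gusset | 1248.00 | 52.00 | 45.33 | 64896.00 | 56576.00
Σ | 8528.00 |  |  | 325856.00 | 440736.00
x̄ = 325856.00 / 8528.00 = 38.21 mm
ȳ = 440736.00 / 8528.00 = 51.68 mm

x̄ = 38.21 mm, ȳ = 51.68 mm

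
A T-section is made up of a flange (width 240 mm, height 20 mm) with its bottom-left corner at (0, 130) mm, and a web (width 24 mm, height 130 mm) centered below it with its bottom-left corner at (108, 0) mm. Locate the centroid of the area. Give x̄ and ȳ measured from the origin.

x̄ = 120.00 mm, ȳ = 110.45 mm

web: A = 24 × 130 = 3120.00, centroid at (120.00, 65.00).
flange: A = 240 × 20 = 4800.00, centroid at (120.00, 140.00).
ΣA = 7920.00 mm²
ΣAx̄ = (3120.00)(120.00) + (4800.00)(120.00) = 950400.00 mm³
ΣAȳ = (3120.00)(65.00) + (4800.00)(140.00) = 874800.00 mm³
x̄ = 950400.00 / 7920.00 = 120.00 mm
ȳ = 874800.00 / 7920.00 = 110.45 mm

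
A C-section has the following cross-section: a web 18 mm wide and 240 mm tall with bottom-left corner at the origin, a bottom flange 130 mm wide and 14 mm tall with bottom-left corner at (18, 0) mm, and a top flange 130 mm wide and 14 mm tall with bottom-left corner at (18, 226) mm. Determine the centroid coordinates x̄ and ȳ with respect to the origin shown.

web: A = 18 × 240 = 4320.00, centroid at (9.00, 120.00).
bottom flange: A = 130 × 14 = 1820.00, centroid at (83.00, 7.00).
top flange: A = 130 × 14 = 1820.00, centroid at (83.00, 233.00).
ΣA = 7960.00 mm², ΣAx̄ = 341000.00 mm³, ΣAȳ = 955200.00 mm³.
x̄ = 341000.00/7960.00 = 42.84 mm; ȳ = 955200.00/7960.00 = 120.00 mm.

x̄ = 42.84 mm, ȳ = 120.00 mm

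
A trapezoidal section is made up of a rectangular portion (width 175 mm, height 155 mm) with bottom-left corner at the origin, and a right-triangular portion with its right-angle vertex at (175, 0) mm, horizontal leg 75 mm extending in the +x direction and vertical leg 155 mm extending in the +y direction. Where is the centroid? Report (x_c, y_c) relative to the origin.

x_c = 107.35 mm, y_c = 72.94 mm

rectangular portion: A = 175 × 155 = 27125.00, centroid at (87.50, 77.50).
triangular portion: A = ½·75·155 = 5812.50, centroid at (200.00, 51.67).
ΣA = 32937.50 mm², ΣAx_c = 3535937.50 mm³, ΣAy_c = 2402500.00 mm³.
x_c = 3535937.50/32937.50 = 107.35 mm; y_c = 2402500.00/32937.50 = 72.94 mm.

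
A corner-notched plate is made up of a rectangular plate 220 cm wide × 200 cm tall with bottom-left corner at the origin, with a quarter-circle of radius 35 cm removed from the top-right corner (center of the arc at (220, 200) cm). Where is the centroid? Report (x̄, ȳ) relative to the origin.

x̄ = 107.87 cm, ȳ = 98.10 cm

Part | A | x̄ᵢ | ȳᵢ | A·x̄ᵢ | A·ȳᵢ
plate | 44000.00 | 110.00 | 100.00 | 4840000.00 | 4400000.00
removed quarter-circle | -962.11 | 205.15 | 185.15 | -197373.14 | -178130.88
Σ | 43037.89 |  |  | 4642626.86 | 4221869.12
x̄ = 4642626.86 / 43037.89 = 107.87 cm
ȳ = 4221869.12 / 43037.89 = 98.10 cm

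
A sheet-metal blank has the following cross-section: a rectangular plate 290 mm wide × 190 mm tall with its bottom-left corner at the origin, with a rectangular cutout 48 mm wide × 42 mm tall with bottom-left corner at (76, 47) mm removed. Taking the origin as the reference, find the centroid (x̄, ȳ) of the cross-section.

plate: A = 290 × 190 = 55100.00, centroid at (145.00, 95.00).
hole: A = −(48 × 42) = -2016.00, centroid at (100.00, 68.00).
ΣA = 53084.00 mm²
ΣAx̄ = (55100.00)(145.00) + (-2016.00)(100.00) = 7787900.00 mm³
ΣAȳ = (55100.00)(95.00) + (-2016.00)(68.00) = 5097412.00 mm³
x̄ = 7787900.00 / 53084.00 = 146.71 mm
ȳ = 5097412.00 / 53084.00 = 96.03 mm

x̄ = 146.71 mm, ȳ = 96.03 mm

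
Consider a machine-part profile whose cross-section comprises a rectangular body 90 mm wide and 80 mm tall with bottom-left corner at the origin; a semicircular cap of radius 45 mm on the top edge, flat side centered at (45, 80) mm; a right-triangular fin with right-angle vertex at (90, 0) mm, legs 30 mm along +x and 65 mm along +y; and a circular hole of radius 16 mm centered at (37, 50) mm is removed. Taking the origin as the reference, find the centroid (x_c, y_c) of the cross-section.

x_c = 50.69 mm, y_c = 55.36 mm

rectangular body: A = 90 × 80 = 7200.00, centroid at (45.00, 40.00).
semicircular top: A = ½π·45² = 3180.86, centroid at (45.00, 99.10).
triangular fin: A = ½·30·65 = 975.00, centroid at (100.00, 21.67).
hole: A = −π·16² = -804.25, centroid at (37.00, 50.00).
ΣA = 10551.61 mm²
ΣAx_c = (7200.00)(45.00) + (3180.86)(45.00) + (975.00)(100.00) + (-804.25)(37.00) = 534881.65 mm³
ΣAy_c = (7200.00)(40.00) + (3180.86)(99.10) + (975.00)(21.67) + (-804.25)(50.00) = 584131.62 mm³
x_c = 534881.65 / 10551.61 = 50.69 mm
y_c = 584131.62 / 10551.61 = 55.36 mm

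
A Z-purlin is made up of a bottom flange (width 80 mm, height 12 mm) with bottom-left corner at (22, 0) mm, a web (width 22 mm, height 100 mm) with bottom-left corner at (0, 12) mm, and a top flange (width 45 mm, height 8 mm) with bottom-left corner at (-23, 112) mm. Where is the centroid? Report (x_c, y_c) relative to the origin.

x_c = 23.73 mm, y_c = 52.25 mm

Part | A | x̄ᵢ | ȳᵢ | A·x̄ᵢ | A·ȳᵢ
bottom flange | 960.00 | 62.00 | 6.00 | 59520.00 | 5760.00
web | 2200.00 | 11.00 | 62.00 | 24200.00 | 136400.00
top flange | 360.00 | -0.50 | 116.00 | -180.00 | 41760.00
Σ | 3520.00 |  |  | 83540.00 | 183920.00
x_c = 83540.00 / 3520.00 = 23.73 mm
y_c = 183920.00 / 3520.00 = 52.25 mm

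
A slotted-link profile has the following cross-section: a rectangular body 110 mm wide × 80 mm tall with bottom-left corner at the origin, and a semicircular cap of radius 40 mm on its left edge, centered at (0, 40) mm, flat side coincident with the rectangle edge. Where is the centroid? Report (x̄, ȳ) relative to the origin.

Part | A | x̄ᵢ | ȳᵢ | A·x̄ᵢ | A·ȳᵢ
rectangular body | 8800.00 | 55.00 | 40.00 | 484000.00 | 352000.00
semicircular end | 2513.27 | -16.98 | 40.00 | -42666.67 | 100530.96
Σ | 11313.27 |  |  | 441333.33 | 452530.96
x̄ = 441333.33 / 11313.27 = 39.01 mm
ȳ = 452530.96 / 11313.27 = 40.00 mm

x̄ = 39.01 mm, ȳ = 40.00 mm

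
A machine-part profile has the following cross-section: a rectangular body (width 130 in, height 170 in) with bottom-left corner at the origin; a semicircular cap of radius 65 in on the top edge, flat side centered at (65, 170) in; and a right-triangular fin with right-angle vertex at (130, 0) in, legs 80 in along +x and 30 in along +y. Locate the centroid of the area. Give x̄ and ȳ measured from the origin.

rectangular body: A = 130 × 170 = 22100.00, centroid at (65.00, 85.00).
semicircular top: A = ½π·65² = 6636.61, centroid at (65.00, 197.59).
triangular fin: A = ½·80·30 = 1200.00, centroid at (156.67, 10.00).
ΣA = 29936.61 in²
ΣAx̄ = (22100.00)(65.00) + (6636.61)(65.00) + (1200.00)(156.67) = 2055879.94 in³
ΣAȳ = (22100.00)(85.00) + (6636.61)(197.59) + (1200.00)(10.00) = 3201807.80 in³
x̄ = 2055879.94 / 29936.61 = 68.67 in
ȳ = 3201807.80 / 29936.61 = 106.95 in

x̄ = 68.67 in, ȳ = 106.95 in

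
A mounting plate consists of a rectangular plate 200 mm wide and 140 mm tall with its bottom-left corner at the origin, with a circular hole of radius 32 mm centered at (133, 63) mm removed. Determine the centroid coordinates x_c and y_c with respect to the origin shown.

x_c = 95.72 mm, y_c = 70.91 mm

plate: A = 200 × 140 = 28000.00, centroid at (100.00, 70.00).
hole: A = −π·32² = -3216.99, centroid at (133.00, 63.00).
ΣA = 24783.01 mm², ΣAx_c = 2372140.21 mm³, ΣAy_c = 1757329.57 mm³.
x_c = 2372140.21/24783.01 = 95.72 mm; y_c = 1757329.57/24783.01 = 70.91 mm.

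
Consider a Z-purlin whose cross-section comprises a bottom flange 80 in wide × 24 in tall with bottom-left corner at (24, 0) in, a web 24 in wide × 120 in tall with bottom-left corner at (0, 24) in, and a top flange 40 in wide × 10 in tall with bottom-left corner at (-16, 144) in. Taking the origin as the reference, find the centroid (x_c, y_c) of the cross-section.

x_c = 30.58 in, y_c = 62.42 in

bottom flange: A = 80 × 24 = 1920.00, centroid at (64.00, 12.00).
web: A = 24 × 120 = 2880.00, centroid at (12.00, 84.00).
top flange: A = 40 × 10 = 400.00, centroid at (4.00, 149.00).
ΣA = 5200.00 in²
ΣAx_c = (1920.00)(64.00) + (2880.00)(12.00) + (400.00)(4.00) = 159040.00 in³
ΣAy_c = (1920.00)(12.00) + (2880.00)(84.00) + (400.00)(149.00) = 324560.00 in³
x_c = 159040.00 / 5200.00 = 30.58 in
y_c = 324560.00 / 5200.00 = 62.42 in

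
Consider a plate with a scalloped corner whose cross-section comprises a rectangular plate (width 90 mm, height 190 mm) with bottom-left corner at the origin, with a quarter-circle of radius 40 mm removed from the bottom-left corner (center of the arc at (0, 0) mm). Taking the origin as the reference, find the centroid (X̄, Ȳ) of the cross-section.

plate: A = 90 × 190 = 17100.00, centroid at (45.00, 95.00).
removed quarter-circle: A = −¼π·40² = -1256.64, centroid at (16.98, 16.98).
ΣA = 15843.36 mm², ΣAX̄ = 748166.67 mm³, ΣAȲ = 1603166.67 mm³.
X̄ = 748166.67/15843.36 = 47.22 mm; Ȳ = 1603166.67/15843.36 = 101.19 mm.

X̄ = 47.22 mm, Ȳ = 101.19 mm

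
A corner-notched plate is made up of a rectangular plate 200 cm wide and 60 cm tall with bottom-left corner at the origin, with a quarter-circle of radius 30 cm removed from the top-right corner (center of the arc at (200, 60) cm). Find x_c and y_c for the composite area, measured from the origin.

Part | A | x̄ᵢ | ȳᵢ | A·x̄ᵢ | A·ȳᵢ
plate | 12000.00 | 100.00 | 30.00 | 1200000.00 | 360000.00
removed quarter-circle | -706.86 | 187.27 | 47.27 | -132371.67 | -33411.50
Σ | 11293.14 |  |  | 1067628.33 | 326588.50
x_c = 1067628.33 / 11293.14 = 94.54 cm
y_c = 326588.50 / 11293.14 = 28.92 cm

x_c = 94.54 cm, y_c = 28.92 cm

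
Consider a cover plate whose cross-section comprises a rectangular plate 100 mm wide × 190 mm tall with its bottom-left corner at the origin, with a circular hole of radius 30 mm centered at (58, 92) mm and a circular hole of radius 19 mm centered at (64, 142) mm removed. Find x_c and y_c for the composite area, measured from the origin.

plate: A = 100 × 190 = 19000.00, centroid at (50.00, 95.00).
hole 1: A = −π·30² = -2827.43, centroid at (58.00, 92.00).
hole 2: A = −π·19² = -1134.11, centroid at (64.00, 142.00).
ΣA = 15038.45 mm²
ΣAx_c = (19000.00)(50.00) + (-2827.43)(58.00) + (-1134.11)(64.00) = 713425.51 mm³
ΣAy_c = (19000.00)(95.00) + (-2827.43)(92.00) + (-1134.11)(142.00) = 1383831.81 mm³
x_c = 713425.51 / 15038.45 = 47.44 mm
y_c = 1383831.81 / 15038.45 = 92.02 mm

x_c = 47.44 mm, y_c = 92.02 mm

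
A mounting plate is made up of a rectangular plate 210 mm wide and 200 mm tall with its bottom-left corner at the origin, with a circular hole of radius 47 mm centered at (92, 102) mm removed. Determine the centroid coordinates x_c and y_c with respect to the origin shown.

x_c = 107.57 mm, y_c = 99.60 mm

Part | A | x̄ᵢ | ȳᵢ | A·x̄ᵢ | A·ȳᵢ
plate | 42000.00 | 105.00 | 100.00 | 4410000.00 | 4200000.00
hole | -6939.78 | 92.00 | 102.00 | -638459.59 | -707857.37
Σ | 35060.22 |  |  | 3771540.41 | 3492142.63
x_c = 3771540.41 / 35060.22 = 107.57 mm
y_c = 3492142.63 / 35060.22 = 99.60 mm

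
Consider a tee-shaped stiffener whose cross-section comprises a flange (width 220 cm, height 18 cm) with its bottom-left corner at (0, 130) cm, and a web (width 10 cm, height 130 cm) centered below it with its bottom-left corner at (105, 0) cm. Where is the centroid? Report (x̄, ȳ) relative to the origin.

Part | A | x̄ᵢ | ȳᵢ | A·x̄ᵢ | A·ȳᵢ
web | 1300.00 | 110.00 | 65.00 | 143000.00 | 84500.00
flange | 3960.00 | 110.00 | 139.00 | 435600.00 | 550440.00
Σ | 5260.00 |  |  | 578600.00 | 634940.00
x̄ = 578600.00 / 5260.00 = 110.00 cm
ȳ = 634940.00 / 5260.00 = 120.71 cm

x̄ = 110.00 cm, ȳ = 120.71 cm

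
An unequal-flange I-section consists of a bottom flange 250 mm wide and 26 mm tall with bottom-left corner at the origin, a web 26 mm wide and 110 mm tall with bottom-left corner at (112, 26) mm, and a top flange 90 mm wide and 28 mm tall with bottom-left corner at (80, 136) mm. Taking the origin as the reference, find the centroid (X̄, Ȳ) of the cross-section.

X̄ = 125.00 mm, Ȳ = 58.43 mm

bottom flange: A = 250 × 26 = 6500.00, centroid at (125.00, 13.00).
web: A = 26 × 110 = 2860.00, centroid at (125.00, 81.00).
top flange: A = 90 × 28 = 2520.00, centroid at (125.00, 150.00).
ΣA = 11880.00 mm², ΣAX̄ = 1485000.00 mm³, ΣAȲ = 694160.00 mm³.
X̄ = 1485000.00/11880.00 = 125.00 mm; Ȳ = 694160.00/11880.00 = 58.43 mm.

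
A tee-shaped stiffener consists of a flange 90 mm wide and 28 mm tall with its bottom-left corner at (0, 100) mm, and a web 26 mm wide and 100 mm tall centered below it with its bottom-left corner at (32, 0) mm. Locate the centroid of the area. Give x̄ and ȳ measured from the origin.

x̄ = 45.00 mm, ȳ = 81.50 mm

Part | A | x̄ᵢ | ȳᵢ | A·x̄ᵢ | A·ȳᵢ
web | 2600.00 | 45.00 | 50.00 | 117000.00 | 130000.00
flange | 2520.00 | 45.00 | 114.00 | 113400.00 | 287280.00
Σ | 5120.00 |  |  | 230400.00 | 417280.00
x̄ = 230400.00 / 5120.00 = 45.00 mm
ȳ = 417280.00 / 5120.00 = 81.50 mm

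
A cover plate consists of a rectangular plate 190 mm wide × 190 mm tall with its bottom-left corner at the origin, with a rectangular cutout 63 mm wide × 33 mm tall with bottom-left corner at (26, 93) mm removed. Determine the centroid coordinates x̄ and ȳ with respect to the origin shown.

plate: A = 190 × 190 = 36100.00, centroid at (95.00, 95.00).
hole: A = −(63 × 33) = -2079.00, centroid at (57.50, 109.50).
ΣA = 34021.00 mm², ΣAx̄ = 3309957.50 mm³, ΣAȳ = 3201849.50 mm³.
x̄ = 3309957.50/34021.00 = 97.29 mm; ȳ = 3201849.50/34021.00 = 94.11 mm.

x̄ = 97.29 mm, ȳ = 94.11 mm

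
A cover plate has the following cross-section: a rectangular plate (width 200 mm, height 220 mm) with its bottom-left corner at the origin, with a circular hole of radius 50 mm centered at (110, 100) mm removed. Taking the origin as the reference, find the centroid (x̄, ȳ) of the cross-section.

x̄ = 97.83 mm, ȳ = 112.17 mm

plate: A = 200 × 220 = 44000.00, centroid at (100.00, 110.00).
hole: A = −π·50² = -7853.98, centroid at (110.00, 100.00).
ΣA = 36146.02 mm², ΣAx̄ = 3536062.02 mm³, ΣAȳ = 4054601.84 mm³.
x̄ = 3536062.02/36146.02 = 97.83 mm; ȳ = 4054601.84/36146.02 = 112.17 mm.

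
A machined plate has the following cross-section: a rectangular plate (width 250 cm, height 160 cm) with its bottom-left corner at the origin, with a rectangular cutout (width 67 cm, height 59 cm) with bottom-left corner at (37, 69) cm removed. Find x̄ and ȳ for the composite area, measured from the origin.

x̄ = 130.98 cm, ȳ = 77.97 cm

plate: A = 250 × 160 = 40000.00, centroid at (125.00, 80.00).
hole: A = −(67 × 59) = -3953.00, centroid at (70.50, 98.50).
ΣA = 36047.00 cm²
ΣAx̄ = (40000.00)(125.00) + (-3953.00)(70.50) = 4721313.50 cm³
ΣAȳ = (40000.00)(80.00) + (-3953.00)(98.50) = 2810629.50 cm³
x̄ = 4721313.50 / 36047.00 = 130.98 cm
ȳ = 2810629.50 / 36047.00 = 77.97 cm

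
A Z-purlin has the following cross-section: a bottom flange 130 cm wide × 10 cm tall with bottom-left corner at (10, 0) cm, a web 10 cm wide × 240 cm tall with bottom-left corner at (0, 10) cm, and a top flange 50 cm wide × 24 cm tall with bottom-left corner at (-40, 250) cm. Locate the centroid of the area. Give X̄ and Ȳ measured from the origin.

X̄ = 18.67 cm, Ȳ = 129.16 cm

bottom flange: A = 130 × 10 = 1300.00, centroid at (75.00, 5.00).
web: A = 10 × 240 = 2400.00, centroid at (5.00, 130.00).
top flange: A = 50 × 24 = 1200.00, centroid at (-15.00, 262.00).
ΣA = 4900.00 cm², ΣAX̄ = 91500.00 cm³, ΣAȲ = 632900.00 cm³.
X̄ = 91500.00/4900.00 = 18.67 cm; Ȳ = 632900.00/4900.00 = 129.16 cm.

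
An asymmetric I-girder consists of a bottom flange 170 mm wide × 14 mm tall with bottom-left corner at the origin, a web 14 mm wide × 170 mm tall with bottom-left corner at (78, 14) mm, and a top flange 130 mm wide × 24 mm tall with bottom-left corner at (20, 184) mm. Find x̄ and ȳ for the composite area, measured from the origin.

Part | A | x̄ᵢ | ȳᵢ | A·x̄ᵢ | A·ȳᵢ
bottom flange | 2380.00 | 85.00 | 7.00 | 202300.00 | 16660.00
web | 2380.00 | 85.00 | 99.00 | 202300.00 | 235620.00
top flange | 3120.00 | 85.00 | 196.00 | 265200.00 | 611520.00
Σ | 7880.00 |  |  | 669800.00 | 863800.00
x̄ = 669800.00 / 7880.00 = 85.00 mm
ȳ = 863800.00 / 7880.00 = 109.62 mm

x̄ = 85.00 mm, ȳ = 109.62 mm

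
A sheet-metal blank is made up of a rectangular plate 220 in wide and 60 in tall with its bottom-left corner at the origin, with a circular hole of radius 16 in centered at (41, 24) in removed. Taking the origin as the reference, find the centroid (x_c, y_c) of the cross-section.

Part | A | x̄ᵢ | ȳᵢ | A·x̄ᵢ | A·ȳᵢ
plate | 13200.00 | 110.00 | 30.00 | 1452000.00 | 396000.00
hole | -804.25 | 41.00 | 24.00 | -32974.16 | -19301.95
Σ | 12395.75 |  |  | 1419025.84 | 376698.05
x_c = 1419025.84 / 12395.75 = 114.48 in
y_c = 376698.05 / 12395.75 = 30.39 in

x_c = 114.48 in, y_c = 30.39 in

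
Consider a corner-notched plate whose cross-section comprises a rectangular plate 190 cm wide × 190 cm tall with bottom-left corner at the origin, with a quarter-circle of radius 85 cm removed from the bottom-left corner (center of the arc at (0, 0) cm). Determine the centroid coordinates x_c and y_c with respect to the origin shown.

x_c = 105.99 cm, y_c = 105.99 cm

plate: A = 190 × 190 = 36100.00, centroid at (95.00, 95.00).
removed quarter-circle: A = −¼π·85² = -5674.50, centroid at (36.08, 36.08).
ΣA = 30425.50 cm², ΣAx_c = 3224791.67 cm³, ΣAy_c = 3224791.67 cm³.
x_c = 3224791.67/30425.50 = 105.99 cm; y_c = 3224791.67/30425.50 = 105.99 cm.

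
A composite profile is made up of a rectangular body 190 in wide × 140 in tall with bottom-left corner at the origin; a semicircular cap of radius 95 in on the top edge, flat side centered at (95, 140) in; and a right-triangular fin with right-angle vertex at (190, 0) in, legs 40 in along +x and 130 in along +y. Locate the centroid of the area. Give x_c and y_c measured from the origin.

x_c = 101.49 in, y_c = 104.46 in

Part | A | x̄ᵢ | ȳᵢ | A·x̄ᵢ | A·ȳᵢ
rectangular body | 26600.00 | 95.00 | 70.00 | 2527000.00 | 1862000.00
semicircular top | 14176.44 | 95.00 | 180.32 | 1346761.50 | 2556284.49
triangular fin | 2600.00 | 203.33 | 43.33 | 528666.67 | 112666.67
Σ | 43376.44 |  |  | 4402428.17 | 4530951.16
x_c = 4402428.17 / 43376.44 = 101.49 in
y_c = 4530951.16 / 43376.44 = 104.46 in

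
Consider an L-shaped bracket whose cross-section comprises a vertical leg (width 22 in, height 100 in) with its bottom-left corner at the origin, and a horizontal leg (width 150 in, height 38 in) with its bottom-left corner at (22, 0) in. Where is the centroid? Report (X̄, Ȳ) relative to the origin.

X̄ = 73.05 in, Ȳ = 27.63 in

vertical leg: A = 22 × 100 = 2200.00, centroid at (11.00, 50.00).
horizontal leg: A = 150 × 38 = 5700.00, centroid at (97.00, 19.00).
ΣA = 7900.00 in²
ΣAX̄ = (2200.00)(11.00) + (5700.00)(97.00) = 577100.00 in³
ΣAȲ = (2200.00)(50.00) + (5700.00)(19.00) = 218300.00 in³
X̄ = 577100.00 / 7900.00 = 73.05 in
Ȳ = 218300.00 / 7900.00 = 27.63 in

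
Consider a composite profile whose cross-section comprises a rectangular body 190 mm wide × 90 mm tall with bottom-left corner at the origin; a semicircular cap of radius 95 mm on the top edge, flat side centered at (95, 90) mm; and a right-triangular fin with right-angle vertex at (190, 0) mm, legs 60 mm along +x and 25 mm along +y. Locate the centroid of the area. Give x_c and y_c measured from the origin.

rectangular body: A = 190 × 90 = 17100.00, centroid at (95.00, 45.00).
semicircular top: A = ½π·95² = 14176.44, centroid at (95.00, 130.32).
triangular fin: A = ½·60·25 = 750.00, centroid at (210.00, 8.33).
ΣA = 32026.44 mm², ΣAx_c = 3128761.50 mm³, ΣAy_c = 2623212.65 mm³.
x_c = 3128761.50/32026.44 = 97.69 mm; y_c = 2623212.65/32026.44 = 81.91 mm.

x_c = 97.69 mm, y_c = 81.91 mm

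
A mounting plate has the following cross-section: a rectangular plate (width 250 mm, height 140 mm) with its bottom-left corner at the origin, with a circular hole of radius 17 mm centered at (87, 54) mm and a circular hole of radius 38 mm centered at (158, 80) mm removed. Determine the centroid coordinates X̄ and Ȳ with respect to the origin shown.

X̄ = 121.10 mm, Ȳ = 68.96 mm

plate: A = 250 × 140 = 35000.00, centroid at (125.00, 70.00).
hole 1: A = −π·17² = -907.92, centroid at (87.00, 54.00).
hole 2: A = −π·38² = -4536.46, centroid at (158.00, 80.00).
ΣA = 29555.62 mm²
ΣAX̄ = (35000.00)(125.00) + (-907.92)(87.00) + (-4536.46)(158.00) = 3579250.29 mm³
ΣAȲ = (35000.00)(70.00) + (-907.92)(54.00) + (-4536.46)(80.00) = 2038055.52 mm³
X̄ = 3579250.29 / 29555.62 = 121.10 mm
Ȳ = 2038055.52 / 29555.62 = 68.96 mm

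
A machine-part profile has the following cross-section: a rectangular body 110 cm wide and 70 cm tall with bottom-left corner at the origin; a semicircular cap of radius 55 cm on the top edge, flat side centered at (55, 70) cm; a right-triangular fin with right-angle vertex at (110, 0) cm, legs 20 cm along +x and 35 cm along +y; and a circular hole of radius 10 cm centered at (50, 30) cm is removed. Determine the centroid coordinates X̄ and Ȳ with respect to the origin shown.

X̄ = 56.85 cm, Ȳ = 56.67 cm

rectangular body: A = 110 × 70 = 7700.00, centroid at (55.00, 35.00).
semicircular top: A = ½π·55² = 4751.66, centroid at (55.00, 93.34).
triangular fin: A = ½·20·35 = 350.00, centroid at (116.67, 11.67).
hole: A = −π·10² = -314.16, centroid at (50.00, 30.00).
ΣA = 12487.50 cm²
ΣAX̄ = (7700.00)(55.00) + (4751.66)(55.00) + (350.00)(116.67) + (-314.16)(50.00) = 709966.61 cm³
ΣAȲ = (7700.00)(35.00) + (4751.66)(93.34) + (350.00)(11.67) + (-314.16)(30.00) = 707691.34 cm³
X̄ = 709966.61 / 12487.50 = 56.85 cm
Ȳ = 707691.34 / 12487.50 = 56.67 cm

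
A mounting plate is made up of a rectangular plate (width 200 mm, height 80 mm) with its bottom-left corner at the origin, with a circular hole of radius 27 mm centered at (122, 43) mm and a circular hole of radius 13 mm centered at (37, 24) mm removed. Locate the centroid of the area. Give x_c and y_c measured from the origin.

plate: A = 200 × 80 = 16000.00, centroid at (100.00, 40.00).
hole 1: A = −π·27² = -2290.22, centroid at (122.00, 43.00).
hole 2: A = −π·13² = -530.93, centroid at (37.00, 24.00).
ΣA = 13178.85 mm², ΣAx_c = 1300948.65 mm³, ΣAy_c = 528778.20 mm³.
x_c = 1300948.65/13178.85 = 98.71 mm; y_c = 528778.20/13178.85 = 40.12 mm.

x_c = 98.71 mm, y_c = 40.12 mm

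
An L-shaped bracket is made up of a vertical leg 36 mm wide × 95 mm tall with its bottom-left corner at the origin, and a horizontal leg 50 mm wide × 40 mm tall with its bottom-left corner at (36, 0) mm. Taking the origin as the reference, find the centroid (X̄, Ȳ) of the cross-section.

vertical leg: A = 36 × 95 = 3420.00, centroid at (18.00, 47.50).
horizontal leg: A = 50 × 40 = 2000.00, centroid at (61.00, 20.00).
ΣA = 5420.00 mm²
ΣAX̄ = (3420.00)(18.00) + (2000.00)(61.00) = 183560.00 mm³
ΣAȲ = (3420.00)(47.50) + (2000.00)(20.00) = 202450.00 mm³
X̄ = 183560.00 / 5420.00 = 33.87 mm
Ȳ = 202450.00 / 5420.00 = 37.35 mm

X̄ = 33.87 mm, Ȳ = 37.35 mm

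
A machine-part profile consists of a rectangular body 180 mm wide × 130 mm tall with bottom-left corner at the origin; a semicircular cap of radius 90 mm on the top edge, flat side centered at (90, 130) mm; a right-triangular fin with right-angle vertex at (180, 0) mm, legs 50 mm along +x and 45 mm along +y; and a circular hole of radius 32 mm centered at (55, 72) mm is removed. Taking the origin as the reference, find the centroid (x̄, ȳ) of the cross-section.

rectangular body: A = 180 × 130 = 23400.00, centroid at (90.00, 65.00).
semicircular top: A = ½π·90² = 12723.45, centroid at (90.00, 168.20).
triangular fin: A = ½·50·45 = 1125.00, centroid at (196.67, 15.00).
hole: A = −π·32² = -3216.99, centroid at (55.00, 72.00).
ΣA = 34031.46 mm², ΣAx̄ = 3295426.02 mm³, ΣAȳ = 3446300.19 mm³.
x̄ = 3295426.02/34031.46 = 96.83 mm; ȳ = 3446300.19/34031.46 = 101.27 mm.

x̄ = 96.83 mm, ȳ = 101.27 mm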